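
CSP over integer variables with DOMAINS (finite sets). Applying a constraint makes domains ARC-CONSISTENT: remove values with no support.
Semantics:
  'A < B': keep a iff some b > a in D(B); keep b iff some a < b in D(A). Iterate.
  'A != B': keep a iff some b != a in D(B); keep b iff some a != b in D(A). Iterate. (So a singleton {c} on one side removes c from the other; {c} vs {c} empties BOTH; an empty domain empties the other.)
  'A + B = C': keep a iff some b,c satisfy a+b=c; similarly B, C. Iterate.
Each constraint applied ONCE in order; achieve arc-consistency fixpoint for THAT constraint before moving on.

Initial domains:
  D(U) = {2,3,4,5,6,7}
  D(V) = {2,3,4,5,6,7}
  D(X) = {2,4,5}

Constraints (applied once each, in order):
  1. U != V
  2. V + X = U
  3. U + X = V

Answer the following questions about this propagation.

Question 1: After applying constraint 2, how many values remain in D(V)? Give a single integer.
Constraint 1 (U != V) on D(U)={2,3,4,5,6,7} D(V)={2,3,4,5,6,7}: no change
Constraint 2 (V + X = U) on D(V)={2,3,4,5,6,7} D(X)={2,4,5} D(U)={2,3,4,5,6,7}: V {2,3,4,5,6,7}->{2,3,4,5}; U {2,3,4,5,6,7}->{4,5,6,7}
So after constraint 2: D(V)={2,3,4,5}, size = 4

Answer: 4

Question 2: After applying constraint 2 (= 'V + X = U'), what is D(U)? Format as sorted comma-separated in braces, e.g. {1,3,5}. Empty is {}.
Constraint 1 (U != V) on D(U)={2,3,4,5,6,7} D(V)={2,3,4,5,6,7}: no change
Constraint 2 (V + X = U) on D(V)={2,3,4,5,6,7} D(X)={2,4,5} D(U)={2,3,4,5,6,7}: V {2,3,4,5,6,7}->{2,3,4,5}; U {2,3,4,5,6,7}->{4,5,6,7}
So after constraint 2: D(U) = {4,5,6,7}

Answer: {4,5,6,7}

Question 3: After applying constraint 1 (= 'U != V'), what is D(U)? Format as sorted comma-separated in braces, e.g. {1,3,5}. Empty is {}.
Constraint 1 (U != V) on D(U)={2,3,4,5,6,7} D(V)={2,3,4,5,6,7}: no change
So after constraint 1: D(U) = {2,3,4,5,6,7}

Answer: {2,3,4,5,6,7}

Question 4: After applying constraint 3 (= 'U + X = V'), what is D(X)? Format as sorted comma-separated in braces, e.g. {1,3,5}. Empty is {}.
Answer: {}

Derivation:
Constraint 1 (U != V) on D(U)={2,3,4,5,6,7} D(V)={2,3,4,5,6,7}: no change
Constraint 2 (V + X = U) on D(V)={2,3,4,5,6,7} D(X)={2,4,5} D(U)={2,3,4,5,6,7}: V {2,3,4,5,6,7}->{2,3,4,5}; U {2,3,4,5,6,7}->{4,5,6,7}
Constraint 3 (U + X = V) on D(U)={4,5,6,7} D(X)={2,4,5} D(V)={2,3,4,5}: U {4,5,6,7}->{}; X {2,4,5}->{}; V {2,3,4,5}->{}
So after constraint 3: D(X) = {}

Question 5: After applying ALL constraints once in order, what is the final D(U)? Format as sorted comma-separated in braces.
Constraint 1 (U != V) on D(U)={2,3,4,5,6,7} D(V)={2,3,4,5,6,7}: no change
Constraint 2 (V + X = U) on D(V)={2,3,4,5,6,7} D(X)={2,4,5} D(U)={2,3,4,5,6,7}: V {2,3,4,5,6,7}->{2,3,4,5}; U {2,3,4,5,6,7}->{4,5,6,7}
Constraint 3 (U + X = V) on D(U)={4,5,6,7} D(X)={2,4,5} D(V)={2,3,4,5}: U {4,5,6,7}->{}; X {2,4,5}->{}; V {2,3,4,5}->{}
So after all 3 constraints: D(U) = {}

Answer: {}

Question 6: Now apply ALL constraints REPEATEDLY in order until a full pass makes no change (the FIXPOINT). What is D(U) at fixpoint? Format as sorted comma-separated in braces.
Answer: {}

Derivation:
pass 0 (initial): D(U)={2,3,4,5,6,7}
pass 1: U {2,3,4,5,6,7}->{}; V {2,3,4,5,6,7}->{}; X {2,4,5}->{}
pass 2: no change
Fixpoint after 2 passes: D(U) = {}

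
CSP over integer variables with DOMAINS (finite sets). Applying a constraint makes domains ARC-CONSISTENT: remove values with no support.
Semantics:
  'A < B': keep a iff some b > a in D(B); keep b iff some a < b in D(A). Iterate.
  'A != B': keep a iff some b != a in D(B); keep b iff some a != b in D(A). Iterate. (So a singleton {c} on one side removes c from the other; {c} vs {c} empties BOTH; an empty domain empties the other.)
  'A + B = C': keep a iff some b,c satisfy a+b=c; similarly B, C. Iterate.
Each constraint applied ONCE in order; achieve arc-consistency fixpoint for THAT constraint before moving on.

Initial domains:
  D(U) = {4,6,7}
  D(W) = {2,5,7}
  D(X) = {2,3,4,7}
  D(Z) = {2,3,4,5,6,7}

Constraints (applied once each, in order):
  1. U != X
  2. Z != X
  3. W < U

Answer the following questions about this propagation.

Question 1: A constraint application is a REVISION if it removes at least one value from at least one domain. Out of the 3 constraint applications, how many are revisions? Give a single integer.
Constraint 1 (U != X) on D(U)={4,6,7} D(X)={2,3,4,7}: no change => not a revision
Constraint 2 (Z != X) on D(Z)={2,3,4,5,6,7} D(X)={2,3,4,7}: no change => not a revision
Constraint 3 (W < U) on D(W)={2,5,7} D(U)={4,6,7}: W {2,5,7}->{2,5} => REVISION
Total revisions = 1

Answer: 1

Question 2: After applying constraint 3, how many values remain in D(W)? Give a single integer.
Answer: 2

Derivation:
Constraint 1 (U != X) on D(U)={4,6,7} D(X)={2,3,4,7}: no change
Constraint 2 (Z != X) on D(Z)={2,3,4,5,6,7} D(X)={2,3,4,7}: no change
Constraint 3 (W < U) on D(W)={2,5,7} D(U)={4,6,7}: W {2,5,7}->{2,5}
So after constraint 3: D(W)={2,5}, size = 2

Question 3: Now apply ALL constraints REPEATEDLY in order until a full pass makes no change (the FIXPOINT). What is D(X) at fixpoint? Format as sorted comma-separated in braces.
Answer: {2,3,4,7}

Derivation:
pass 0 (initial): D(X)={2,3,4,7}
pass 1: W {2,5,7}->{2,5}
pass 2: no change
Fixpoint after 2 passes: D(X) = {2,3,4,7}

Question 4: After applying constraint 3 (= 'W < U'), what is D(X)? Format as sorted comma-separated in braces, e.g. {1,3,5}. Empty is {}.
Constraint 1 (U != X) on D(U)={4,6,7} D(X)={2,3,4,7}: no change
Constraint 2 (Z != X) on D(Z)={2,3,4,5,6,7} D(X)={2,3,4,7}: no change
Constraint 3 (W < U) on D(W)={2,5,7} D(U)={4,6,7}: W {2,5,7}->{2,5}
So after constraint 3: D(X) = {2,3,4,7}

Answer: {2,3,4,7}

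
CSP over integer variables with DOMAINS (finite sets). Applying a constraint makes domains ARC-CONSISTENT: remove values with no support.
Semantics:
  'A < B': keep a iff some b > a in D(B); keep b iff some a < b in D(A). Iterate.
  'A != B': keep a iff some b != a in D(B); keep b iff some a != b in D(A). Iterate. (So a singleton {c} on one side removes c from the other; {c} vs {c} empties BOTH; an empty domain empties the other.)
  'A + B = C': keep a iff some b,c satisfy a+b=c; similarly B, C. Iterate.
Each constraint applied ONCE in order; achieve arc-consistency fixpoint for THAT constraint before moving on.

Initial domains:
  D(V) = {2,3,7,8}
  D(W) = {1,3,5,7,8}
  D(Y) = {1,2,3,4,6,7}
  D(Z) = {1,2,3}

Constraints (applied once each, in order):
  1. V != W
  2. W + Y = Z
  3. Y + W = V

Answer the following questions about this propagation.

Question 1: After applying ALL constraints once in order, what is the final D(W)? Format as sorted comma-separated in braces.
Constraint 1 (V != W) on D(V)={2,3,7,8} D(W)={1,3,5,7,8}: no change
Constraint 2 (W + Y = Z) on D(W)={1,3,5,7,8} D(Y)={1,2,3,4,6,7} D(Z)={1,2,3}: W {1,3,5,7,8}->{1}; Y {1,2,3,4,6,7}->{1,2}; Z {1,2,3}->{2,3}
Constraint 3 (Y + W = V) on D(Y)={1,2} D(W)={1} D(V)={2,3,7,8}: V {2,3,7,8}->{2,3}
So after all 3 constraints: D(W) = {1}

Answer: {1}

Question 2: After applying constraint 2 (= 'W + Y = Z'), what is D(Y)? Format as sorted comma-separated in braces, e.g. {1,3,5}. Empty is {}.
Answer: {1,2}

Derivation:
Constraint 1 (V != W) on D(V)={2,3,7,8} D(W)={1,3,5,7,8}: no change
Constraint 2 (W + Y = Z) on D(W)={1,3,5,7,8} D(Y)={1,2,3,4,6,7} D(Z)={1,2,3}: W {1,3,5,7,8}->{1}; Y {1,2,3,4,6,7}->{1,2}; Z {1,2,3}->{2,3}
So after constraint 2: D(Y) = {1,2}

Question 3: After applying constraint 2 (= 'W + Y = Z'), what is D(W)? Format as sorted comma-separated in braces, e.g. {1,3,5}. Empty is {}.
Answer: {1}

Derivation:
Constraint 1 (V != W) on D(V)={2,3,7,8} D(W)={1,3,5,7,8}: no change
Constraint 2 (W + Y = Z) on D(W)={1,3,5,7,8} D(Y)={1,2,3,4,6,7} D(Z)={1,2,3}: W {1,3,5,7,8}->{1}; Y {1,2,3,4,6,7}->{1,2}; Z {1,2,3}->{2,3}
So after constraint 2: D(W) = {1}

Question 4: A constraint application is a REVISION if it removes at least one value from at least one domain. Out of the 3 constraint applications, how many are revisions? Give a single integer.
Answer: 2

Derivation:
Constraint 1 (V != W) on D(V)={2,3,7,8} D(W)={1,3,5,7,8}: no change => not a revision
Constraint 2 (W + Y = Z) on D(W)={1,3,5,7,8} D(Y)={1,2,3,4,6,7} D(Z)={1,2,3}: W {1,3,5,7,8}->{1}; Y {1,2,3,4,6,7}->{1,2}; Z {1,2,3}->{2,3} => REVISION
Constraint 3 (Y + W = V) on D(Y)={1,2} D(W)={1} D(V)={2,3,7,8}: V {2,3,7,8}->{2,3} => REVISION
Total revisions = 2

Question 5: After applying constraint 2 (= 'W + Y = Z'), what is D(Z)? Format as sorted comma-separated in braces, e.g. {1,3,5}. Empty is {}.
Constraint 1 (V != W) on D(V)={2,3,7,8} D(W)={1,3,5,7,8}: no change
Constraint 2 (W + Y = Z) on D(W)={1,3,5,7,8} D(Y)={1,2,3,4,6,7} D(Z)={1,2,3}: W {1,3,5,7,8}->{1}; Y {1,2,3,4,6,7}->{1,2}; Z {1,2,3}->{2,3}
So after constraint 2: D(Z) = {2,3}

Answer: {2,3}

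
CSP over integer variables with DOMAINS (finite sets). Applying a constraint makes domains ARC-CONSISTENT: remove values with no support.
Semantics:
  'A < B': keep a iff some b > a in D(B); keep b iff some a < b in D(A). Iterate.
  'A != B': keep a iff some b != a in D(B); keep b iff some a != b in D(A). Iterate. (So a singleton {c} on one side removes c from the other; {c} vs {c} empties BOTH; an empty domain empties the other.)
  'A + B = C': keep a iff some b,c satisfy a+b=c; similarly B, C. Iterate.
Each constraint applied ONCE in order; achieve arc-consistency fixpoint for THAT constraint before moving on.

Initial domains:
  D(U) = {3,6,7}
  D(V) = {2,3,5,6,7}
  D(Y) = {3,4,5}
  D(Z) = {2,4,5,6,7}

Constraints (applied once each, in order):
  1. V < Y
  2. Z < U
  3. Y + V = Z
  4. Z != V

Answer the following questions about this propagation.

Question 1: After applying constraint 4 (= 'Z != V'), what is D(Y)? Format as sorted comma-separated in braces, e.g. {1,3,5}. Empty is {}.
Constraint 1 (V < Y) on D(V)={2,3,5,6,7} D(Y)={3,4,5}: V {2,3,5,6,7}->{2,3}
Constraint 2 (Z < U) on D(Z)={2,4,5,6,7} D(U)={3,6,7}: Z {2,4,5,6,7}->{2,4,5,6}
Constraint 3 (Y + V = Z) on D(Y)={3,4,5} D(V)={2,3} D(Z)={2,4,5,6}: Y {3,4,5}->{3,4}; Z {2,4,5,6}->{5,6}
Constraint 4 (Z != V) on D(Z)={5,6} D(V)={2,3}: no change
So after constraint 4: D(Y) = {3,4}

Answer: {3,4}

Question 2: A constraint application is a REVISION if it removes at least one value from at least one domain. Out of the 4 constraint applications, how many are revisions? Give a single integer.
Answer: 3

Derivation:
Constraint 1 (V < Y) on D(V)={2,3,5,6,7} D(Y)={3,4,5}: V {2,3,5,6,7}->{2,3} => REVISION
Constraint 2 (Z < U) on D(Z)={2,4,5,6,7} D(U)={3,6,7}: Z {2,4,5,6,7}->{2,4,5,6} => REVISION
Constraint 3 (Y + V = Z) on D(Y)={3,4,5} D(V)={2,3} D(Z)={2,4,5,6}: Y {3,4,5}->{3,4}; Z {2,4,5,6}->{5,6} => REVISION
Constraint 4 (Z != V) on D(Z)={5,6} D(V)={2,3}: no change => not a revision
Total revisions = 3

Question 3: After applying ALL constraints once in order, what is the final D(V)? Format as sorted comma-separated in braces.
Answer: {2,3}

Derivation:
Constraint 1 (V < Y) on D(V)={2,3,5,6,7} D(Y)={3,4,5}: V {2,3,5,6,7}->{2,3}
Constraint 2 (Z < U) on D(Z)={2,4,5,6,7} D(U)={3,6,7}: Z {2,4,5,6,7}->{2,4,5,6}
Constraint 3 (Y + V = Z) on D(Y)={3,4,5} D(V)={2,3} D(Z)={2,4,5,6}: Y {3,4,5}->{3,4}; Z {2,4,5,6}->{5,6}
Constraint 4 (Z != V) on D(Z)={5,6} D(V)={2,3}: no change
So after all 4 constraints: D(V) = {2,3}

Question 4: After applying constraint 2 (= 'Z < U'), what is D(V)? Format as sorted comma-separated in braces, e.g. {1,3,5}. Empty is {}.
Constraint 1 (V < Y) on D(V)={2,3,5,6,7} D(Y)={3,4,5}: V {2,3,5,6,7}->{2,3}
Constraint 2 (Z < U) on D(Z)={2,4,5,6,7} D(U)={3,6,7}: Z {2,4,5,6,7}->{2,4,5,6}
So after constraint 2: D(V) = {2,3}

Answer: {2,3}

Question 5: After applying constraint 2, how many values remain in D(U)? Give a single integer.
Answer: 3

Derivation:
Constraint 1 (V < Y) on D(V)={2,3,5,6,7} D(Y)={3,4,5}: V {2,3,5,6,7}->{2,3}
Constraint 2 (Z < U) on D(Z)={2,4,5,6,7} D(U)={3,6,7}: Z {2,4,5,6,7}->{2,4,5,6}
So after constraint 2: D(U)={3,6,7}, size = 3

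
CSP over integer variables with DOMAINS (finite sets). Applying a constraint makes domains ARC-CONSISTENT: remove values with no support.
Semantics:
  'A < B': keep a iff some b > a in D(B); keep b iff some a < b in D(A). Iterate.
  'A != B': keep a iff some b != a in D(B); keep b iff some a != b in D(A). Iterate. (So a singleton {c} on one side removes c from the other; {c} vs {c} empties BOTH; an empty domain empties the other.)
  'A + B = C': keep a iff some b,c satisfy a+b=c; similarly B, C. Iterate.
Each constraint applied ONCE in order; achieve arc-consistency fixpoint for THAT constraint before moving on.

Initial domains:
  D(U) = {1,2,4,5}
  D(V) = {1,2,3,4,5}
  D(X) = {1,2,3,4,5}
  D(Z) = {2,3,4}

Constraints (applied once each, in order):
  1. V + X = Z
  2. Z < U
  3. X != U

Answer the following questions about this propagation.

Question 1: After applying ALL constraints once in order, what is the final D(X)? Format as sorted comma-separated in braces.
Constraint 1 (V + X = Z) on D(V)={1,2,3,4,5} D(X)={1,2,3,4,5} D(Z)={2,3,4}: V {1,2,3,4,5}->{1,2,3}; X {1,2,3,4,5}->{1,2,3}
Constraint 2 (Z < U) on D(Z)={2,3,4} D(U)={1,2,4,5}: U {1,2,4,5}->{4,5}
Constraint 3 (X != U) on D(X)={1,2,3} D(U)={4,5}: no change
So after all 3 constraints: D(X) = {1,2,3}

Answer: {1,2,3}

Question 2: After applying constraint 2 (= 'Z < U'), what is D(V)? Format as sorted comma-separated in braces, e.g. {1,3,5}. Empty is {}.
Constraint 1 (V + X = Z) on D(V)={1,2,3,4,5} D(X)={1,2,3,4,5} D(Z)={2,3,4}: V {1,2,3,4,5}->{1,2,3}; X {1,2,3,4,5}->{1,2,3}
Constraint 2 (Z < U) on D(Z)={2,3,4} D(U)={1,2,4,5}: U {1,2,4,5}->{4,5}
So after constraint 2: D(V) = {1,2,3}

Answer: {1,2,3}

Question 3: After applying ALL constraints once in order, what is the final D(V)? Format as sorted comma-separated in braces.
Answer: {1,2,3}

Derivation:
Constraint 1 (V + X = Z) on D(V)={1,2,3,4,5} D(X)={1,2,3,4,5} D(Z)={2,3,4}: V {1,2,3,4,5}->{1,2,3}; X {1,2,3,4,5}->{1,2,3}
Constraint 2 (Z < U) on D(Z)={2,3,4} D(U)={1,2,4,5}: U {1,2,4,5}->{4,5}
Constraint 3 (X != U) on D(X)={1,2,3} D(U)={4,5}: no change
So after all 3 constraints: D(V) = {1,2,3}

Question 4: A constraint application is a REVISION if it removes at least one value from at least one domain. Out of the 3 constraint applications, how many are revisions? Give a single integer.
Constraint 1 (V + X = Z) on D(V)={1,2,3,4,5} D(X)={1,2,3,4,5} D(Z)={2,3,4}: V {1,2,3,4,5}->{1,2,3}; X {1,2,3,4,5}->{1,2,3} => REVISION
Constraint 2 (Z < U) on D(Z)={2,3,4} D(U)={1,2,4,5}: U {1,2,4,5}->{4,5} => REVISION
Constraint 3 (X != U) on D(X)={1,2,3} D(U)={4,5}: no change => not a revision
Total revisions = 2

Answer: 2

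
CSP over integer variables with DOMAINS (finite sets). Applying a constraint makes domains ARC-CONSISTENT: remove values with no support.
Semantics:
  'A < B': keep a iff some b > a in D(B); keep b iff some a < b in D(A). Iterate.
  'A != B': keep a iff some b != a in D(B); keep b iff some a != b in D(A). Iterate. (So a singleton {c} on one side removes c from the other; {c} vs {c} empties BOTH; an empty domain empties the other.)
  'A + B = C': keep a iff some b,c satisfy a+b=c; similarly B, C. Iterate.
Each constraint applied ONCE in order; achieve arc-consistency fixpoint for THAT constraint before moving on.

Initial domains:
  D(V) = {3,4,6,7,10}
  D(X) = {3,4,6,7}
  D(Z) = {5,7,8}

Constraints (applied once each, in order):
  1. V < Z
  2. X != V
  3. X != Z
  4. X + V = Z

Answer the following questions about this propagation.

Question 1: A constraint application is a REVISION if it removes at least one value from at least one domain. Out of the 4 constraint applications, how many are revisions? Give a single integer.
Answer: 2

Derivation:
Constraint 1 (V < Z) on D(V)={3,4,6,7,10} D(Z)={5,7,8}: V {3,4,6,7,10}->{3,4,6,7} => REVISION
Constraint 2 (X != V) on D(X)={3,4,6,7} D(V)={3,4,6,7}: no change => not a revision
Constraint 3 (X != Z) on D(X)={3,4,6,7} D(Z)={5,7,8}: no change => not a revision
Constraint 4 (X + V = Z) on D(X)={3,4,6,7} D(V)={3,4,6,7} D(Z)={5,7,8}: X {3,4,6,7}->{3,4}; V {3,4,6,7}->{3,4}; Z {5,7,8}->{7,8} => REVISION
Total revisions = 2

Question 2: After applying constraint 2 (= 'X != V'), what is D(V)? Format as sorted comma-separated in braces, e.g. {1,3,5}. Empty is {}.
Constraint 1 (V < Z) on D(V)={3,4,6,7,10} D(Z)={5,7,8}: V {3,4,6,7,10}->{3,4,6,7}
Constraint 2 (X != V) on D(X)={3,4,6,7} D(V)={3,4,6,7}: no change
So after constraint 2: D(V) = {3,4,6,7}

Answer: {3,4,6,7}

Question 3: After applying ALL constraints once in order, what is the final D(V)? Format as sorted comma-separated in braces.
Constraint 1 (V < Z) on D(V)={3,4,6,7,10} D(Z)={5,7,8}: V {3,4,6,7,10}->{3,4,6,7}
Constraint 2 (X != V) on D(X)={3,4,6,7} D(V)={3,4,6,7}: no change
Constraint 3 (X != Z) on D(X)={3,4,6,7} D(Z)={5,7,8}: no change
Constraint 4 (X + V = Z) on D(X)={3,4,6,7} D(V)={3,4,6,7} D(Z)={5,7,8}: X {3,4,6,7}->{3,4}; V {3,4,6,7}->{3,4}; Z {5,7,8}->{7,8}
So after all 4 constraints: D(V) = {3,4}

Answer: {3,4}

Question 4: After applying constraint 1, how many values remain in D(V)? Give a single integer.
Constraint 1 (V < Z) on D(V)={3,4,6,7,10} D(Z)={5,7,8}: V {3,4,6,7,10}->{3,4,6,7}
So after constraint 1: D(V)={3,4,6,7}, size = 4

Answer: 4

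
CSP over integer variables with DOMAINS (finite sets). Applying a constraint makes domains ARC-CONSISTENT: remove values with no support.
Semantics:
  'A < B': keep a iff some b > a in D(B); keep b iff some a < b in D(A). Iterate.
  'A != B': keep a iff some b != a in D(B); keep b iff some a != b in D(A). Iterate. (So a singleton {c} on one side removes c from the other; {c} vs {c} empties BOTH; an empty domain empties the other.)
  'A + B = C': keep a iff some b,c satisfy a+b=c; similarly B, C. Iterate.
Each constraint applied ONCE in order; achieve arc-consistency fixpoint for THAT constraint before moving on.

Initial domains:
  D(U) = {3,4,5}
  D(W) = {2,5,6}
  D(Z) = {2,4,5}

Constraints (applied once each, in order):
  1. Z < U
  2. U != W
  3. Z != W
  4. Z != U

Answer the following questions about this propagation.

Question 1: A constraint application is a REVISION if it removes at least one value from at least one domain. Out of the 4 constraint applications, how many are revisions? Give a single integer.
Answer: 1

Derivation:
Constraint 1 (Z < U) on D(Z)={2,4,5} D(U)={3,4,5}: Z {2,4,5}->{2,4} => REVISION
Constraint 2 (U != W) on D(U)={3,4,5} D(W)={2,5,6}: no change => not a revision
Constraint 3 (Z != W) on D(Z)={2,4} D(W)={2,5,6}: no change => not a revision
Constraint 4 (Z != U) on D(Z)={2,4} D(U)={3,4,5}: no change => not a revision
Total revisions = 1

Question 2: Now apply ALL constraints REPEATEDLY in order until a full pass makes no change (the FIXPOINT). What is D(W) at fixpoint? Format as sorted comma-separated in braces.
pass 0 (initial): D(W)={2,5,6}
pass 1: Z {2,4,5}->{2,4}
pass 2: no change
Fixpoint after 2 passes: D(W) = {2,5,6}

Answer: {2,5,6}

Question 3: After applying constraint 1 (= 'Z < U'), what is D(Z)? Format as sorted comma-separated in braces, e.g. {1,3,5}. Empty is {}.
Answer: {2,4}

Derivation:
Constraint 1 (Z < U) on D(Z)={2,4,5} D(U)={3,4,5}: Z {2,4,5}->{2,4}
So after constraint 1: D(Z) = {2,4}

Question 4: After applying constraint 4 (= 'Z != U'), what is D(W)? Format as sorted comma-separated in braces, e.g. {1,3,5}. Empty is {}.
Answer: {2,5,6}

Derivation:
Constraint 1 (Z < U) on D(Z)={2,4,5} D(U)={3,4,5}: Z {2,4,5}->{2,4}
Constraint 2 (U != W) on D(U)={3,4,5} D(W)={2,5,6}: no change
Constraint 3 (Z != W) on D(Z)={2,4} D(W)={2,5,6}: no change
Constraint 4 (Z != U) on D(Z)={2,4} D(U)={3,4,5}: no change
So after constraint 4: D(W) = {2,5,6}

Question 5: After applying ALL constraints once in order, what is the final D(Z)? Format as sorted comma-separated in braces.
Constraint 1 (Z < U) on D(Z)={2,4,5} D(U)={3,4,5}: Z {2,4,5}->{2,4}
Constraint 2 (U != W) on D(U)={3,4,5} D(W)={2,5,6}: no change
Constraint 3 (Z != W) on D(Z)={2,4} D(W)={2,5,6}: no change
Constraint 4 (Z != U) on D(Z)={2,4} D(U)={3,4,5}: no change
So after all 4 constraints: D(Z) = {2,4}

Answer: {2,4}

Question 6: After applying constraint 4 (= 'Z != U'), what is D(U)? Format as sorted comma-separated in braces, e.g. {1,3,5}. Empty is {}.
Constraint 1 (Z < U) on D(Z)={2,4,5} D(U)={3,4,5}: Z {2,4,5}->{2,4}
Constraint 2 (U != W) on D(U)={3,4,5} D(W)={2,5,6}: no change
Constraint 3 (Z != W) on D(Z)={2,4} D(W)={2,5,6}: no change
Constraint 4 (Z != U) on D(Z)={2,4} D(U)={3,4,5}: no change
So after constraint 4: D(U) = {3,4,5}

Answer: {3,4,5}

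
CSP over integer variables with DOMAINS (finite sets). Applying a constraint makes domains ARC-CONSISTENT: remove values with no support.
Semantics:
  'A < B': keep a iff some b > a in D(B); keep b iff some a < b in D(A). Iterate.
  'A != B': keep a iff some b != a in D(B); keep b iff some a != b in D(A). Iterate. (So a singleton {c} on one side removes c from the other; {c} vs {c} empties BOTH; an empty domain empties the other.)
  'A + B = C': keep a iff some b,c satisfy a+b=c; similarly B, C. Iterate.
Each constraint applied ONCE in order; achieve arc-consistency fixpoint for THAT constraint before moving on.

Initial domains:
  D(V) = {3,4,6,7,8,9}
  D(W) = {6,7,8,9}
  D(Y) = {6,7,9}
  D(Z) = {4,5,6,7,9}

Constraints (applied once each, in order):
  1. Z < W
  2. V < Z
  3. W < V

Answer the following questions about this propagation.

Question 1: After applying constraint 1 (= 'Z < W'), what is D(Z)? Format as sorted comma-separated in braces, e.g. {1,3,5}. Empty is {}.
Constraint 1 (Z < W) on D(Z)={4,5,6,7,9} D(W)={6,7,8,9}: Z {4,5,6,7,9}->{4,5,6,7}
So after constraint 1: D(Z) = {4,5,6,7}

Answer: {4,5,6,7}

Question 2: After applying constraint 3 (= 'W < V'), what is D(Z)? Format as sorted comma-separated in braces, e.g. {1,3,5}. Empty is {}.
Constraint 1 (Z < W) on D(Z)={4,5,6,7,9} D(W)={6,7,8,9}: Z {4,5,6,7,9}->{4,5,6,7}
Constraint 2 (V < Z) on D(V)={3,4,6,7,8,9} D(Z)={4,5,6,7}: V {3,4,6,7,8,9}->{3,4,6}
Constraint 3 (W < V) on D(W)={6,7,8,9} D(V)={3,4,6}: W {6,7,8,9}->{}; V {3,4,6}->{}
So after constraint 3: D(Z) = {4,5,6,7}

Answer: {4,5,6,7}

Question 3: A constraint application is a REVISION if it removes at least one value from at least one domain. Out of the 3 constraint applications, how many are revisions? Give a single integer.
Constraint 1 (Z < W) on D(Z)={4,5,6,7,9} D(W)={6,7,8,9}: Z {4,5,6,7,9}->{4,5,6,7} => REVISION
Constraint 2 (V < Z) on D(V)={3,4,6,7,8,9} D(Z)={4,5,6,7}: V {3,4,6,7,8,9}->{3,4,6} => REVISION
Constraint 3 (W < V) on D(W)={6,7,8,9} D(V)={3,4,6}: W {6,7,8,9}->{}; V {3,4,6}->{} => REVISION
Total revisions = 3

Answer: 3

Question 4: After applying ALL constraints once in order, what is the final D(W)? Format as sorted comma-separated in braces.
Constraint 1 (Z < W) on D(Z)={4,5,6,7,9} D(W)={6,7,8,9}: Z {4,5,6,7,9}->{4,5,6,7}
Constraint 2 (V < Z) on D(V)={3,4,6,7,8,9} D(Z)={4,5,6,7}: V {3,4,6,7,8,9}->{3,4,6}
Constraint 3 (W < V) on D(W)={6,7,8,9} D(V)={3,4,6}: W {6,7,8,9}->{}; V {3,4,6}->{}
So after all 3 constraints: D(W) = {}

Answer: {}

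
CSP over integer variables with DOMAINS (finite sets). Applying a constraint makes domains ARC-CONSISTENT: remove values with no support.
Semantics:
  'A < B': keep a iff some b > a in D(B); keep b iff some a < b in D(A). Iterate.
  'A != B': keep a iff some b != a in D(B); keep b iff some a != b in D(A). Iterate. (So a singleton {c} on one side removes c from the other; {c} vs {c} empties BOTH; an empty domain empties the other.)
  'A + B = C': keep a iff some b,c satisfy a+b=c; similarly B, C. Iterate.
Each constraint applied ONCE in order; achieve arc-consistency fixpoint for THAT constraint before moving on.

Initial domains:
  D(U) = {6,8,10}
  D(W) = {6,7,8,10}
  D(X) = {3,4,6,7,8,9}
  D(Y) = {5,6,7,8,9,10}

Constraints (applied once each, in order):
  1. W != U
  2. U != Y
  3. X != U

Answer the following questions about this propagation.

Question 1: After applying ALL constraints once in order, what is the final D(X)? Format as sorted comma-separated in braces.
Answer: {3,4,6,7,8,9}

Derivation:
Constraint 1 (W != U) on D(W)={6,7,8,10} D(U)={6,8,10}: no change
Constraint 2 (U != Y) on D(U)={6,8,10} D(Y)={5,6,7,8,9,10}: no change
Constraint 3 (X != U) on D(X)={3,4,6,7,8,9} D(U)={6,8,10}: no change
So after all 3 constraints: D(X) = {3,4,6,7,8,9}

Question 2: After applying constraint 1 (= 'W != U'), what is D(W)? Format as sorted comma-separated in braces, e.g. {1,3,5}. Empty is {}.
Answer: {6,7,8,10}

Derivation:
Constraint 1 (W != U) on D(W)={6,7,8,10} D(U)={6,8,10}: no change
So after constraint 1: D(W) = {6,7,8,10}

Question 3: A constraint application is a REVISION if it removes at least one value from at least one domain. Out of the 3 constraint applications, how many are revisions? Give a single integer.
Answer: 0

Derivation:
Constraint 1 (W != U) on D(W)={6,7,8,10} D(U)={6,8,10}: no change => not a revision
Constraint 2 (U != Y) on D(U)={6,8,10} D(Y)={5,6,7,8,9,10}: no change => not a revision
Constraint 3 (X != U) on D(X)={3,4,6,7,8,9} D(U)={6,8,10}: no change => not a revision
Total revisions = 0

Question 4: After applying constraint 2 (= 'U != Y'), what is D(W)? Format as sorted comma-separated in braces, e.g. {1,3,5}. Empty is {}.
Answer: {6,7,8,10}

Derivation:
Constraint 1 (W != U) on D(W)={6,7,8,10} D(U)={6,8,10}: no change
Constraint 2 (U != Y) on D(U)={6,8,10} D(Y)={5,6,7,8,9,10}: no change
So after constraint 2: D(W) = {6,7,8,10}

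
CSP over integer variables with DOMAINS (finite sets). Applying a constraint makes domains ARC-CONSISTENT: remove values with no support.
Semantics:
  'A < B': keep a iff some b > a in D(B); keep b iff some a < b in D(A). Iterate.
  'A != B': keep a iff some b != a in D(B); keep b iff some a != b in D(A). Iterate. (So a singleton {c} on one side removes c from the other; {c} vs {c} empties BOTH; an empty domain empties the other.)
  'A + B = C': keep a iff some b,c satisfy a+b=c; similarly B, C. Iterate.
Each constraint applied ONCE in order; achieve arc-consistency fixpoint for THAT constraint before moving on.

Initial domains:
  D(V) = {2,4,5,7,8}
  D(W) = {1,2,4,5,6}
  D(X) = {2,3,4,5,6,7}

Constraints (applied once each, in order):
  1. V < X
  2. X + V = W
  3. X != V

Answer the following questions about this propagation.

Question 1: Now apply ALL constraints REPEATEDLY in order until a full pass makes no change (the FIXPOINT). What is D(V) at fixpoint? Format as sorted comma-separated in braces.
Answer: {2}

Derivation:
pass 0 (initial): D(V)={2,4,5,7,8}
pass 1: V {2,4,5,7,8}->{2}; W {1,2,4,5,6}->{5,6}; X {2,3,4,5,6,7}->{3,4}
pass 2: no change
Fixpoint after 2 passes: D(V) = {2}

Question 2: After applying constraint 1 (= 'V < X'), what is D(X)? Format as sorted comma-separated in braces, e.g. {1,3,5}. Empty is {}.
Constraint 1 (V < X) on D(V)={2,4,5,7,8} D(X)={2,3,4,5,6,7}: V {2,4,5,7,8}->{2,4,5}; X {2,3,4,5,6,7}->{3,4,5,6,7}
So after constraint 1: D(X) = {3,4,5,6,7}

Answer: {3,4,5,6,7}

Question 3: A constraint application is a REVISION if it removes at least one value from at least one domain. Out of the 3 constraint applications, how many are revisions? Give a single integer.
Constraint 1 (V < X) on D(V)={2,4,5,7,8} D(X)={2,3,4,5,6,7}: V {2,4,5,7,8}->{2,4,5}; X {2,3,4,5,6,7}->{3,4,5,6,7} => REVISION
Constraint 2 (X + V = W) on D(X)={3,4,5,6,7} D(V)={2,4,5} D(W)={1,2,4,5,6}: X {3,4,5,6,7}->{3,4}; V {2,4,5}->{2}; W {1,2,4,5,6}->{5,6} => REVISION
Constraint 3 (X != V) on D(X)={3,4} D(V)={2}: no change => not a revision
Total revisions = 2

Answer: 2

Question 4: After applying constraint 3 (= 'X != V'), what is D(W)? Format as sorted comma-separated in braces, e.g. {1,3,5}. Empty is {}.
Answer: {5,6}

Derivation:
Constraint 1 (V < X) on D(V)={2,4,5,7,8} D(X)={2,3,4,5,6,7}: V {2,4,5,7,8}->{2,4,5}; X {2,3,4,5,6,7}->{3,4,5,6,7}
Constraint 2 (X + V = W) on D(X)={3,4,5,6,7} D(V)={2,4,5} D(W)={1,2,4,5,6}: X {3,4,5,6,7}->{3,4}; V {2,4,5}->{2}; W {1,2,4,5,6}->{5,6}
Constraint 3 (X != V) on D(X)={3,4} D(V)={2}: no change
So after constraint 3: D(W) = {5,6}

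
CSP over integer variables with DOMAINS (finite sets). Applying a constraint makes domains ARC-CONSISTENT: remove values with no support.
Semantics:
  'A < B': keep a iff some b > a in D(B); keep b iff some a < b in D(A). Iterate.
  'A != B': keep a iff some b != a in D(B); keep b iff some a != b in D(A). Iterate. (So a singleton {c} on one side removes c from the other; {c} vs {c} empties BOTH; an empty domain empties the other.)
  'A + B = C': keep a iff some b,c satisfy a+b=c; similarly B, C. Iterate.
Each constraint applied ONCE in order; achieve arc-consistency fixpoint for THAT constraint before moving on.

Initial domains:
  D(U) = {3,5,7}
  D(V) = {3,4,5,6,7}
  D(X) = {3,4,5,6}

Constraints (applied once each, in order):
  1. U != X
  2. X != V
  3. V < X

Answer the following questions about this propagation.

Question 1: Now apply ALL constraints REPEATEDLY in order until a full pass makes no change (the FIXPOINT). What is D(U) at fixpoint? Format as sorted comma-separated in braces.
Answer: {3,5,7}

Derivation:
pass 0 (initial): D(U)={3,5,7}
pass 1: V {3,4,5,6,7}->{3,4,5}; X {3,4,5,6}->{4,5,6}
pass 2: no change
Fixpoint after 2 passes: D(U) = {3,5,7}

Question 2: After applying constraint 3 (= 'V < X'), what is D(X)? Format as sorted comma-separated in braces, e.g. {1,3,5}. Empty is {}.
Constraint 1 (U != X) on D(U)={3,5,7} D(X)={3,4,5,6}: no change
Constraint 2 (X != V) on D(X)={3,4,5,6} D(V)={3,4,5,6,7}: no change
Constraint 3 (V < X) on D(V)={3,4,5,6,7} D(X)={3,4,5,6}: V {3,4,5,6,7}->{3,4,5}; X {3,4,5,6}->{4,5,6}
So after constraint 3: D(X) = {4,5,6}

Answer: {4,5,6}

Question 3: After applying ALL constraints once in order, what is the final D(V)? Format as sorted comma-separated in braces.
Constraint 1 (U != X) on D(U)={3,5,7} D(X)={3,4,5,6}: no change
Constraint 2 (X != V) on D(X)={3,4,5,6} D(V)={3,4,5,6,7}: no change
Constraint 3 (V < X) on D(V)={3,4,5,6,7} D(X)={3,4,5,6}: V {3,4,5,6,7}->{3,4,5}; X {3,4,5,6}->{4,5,6}
So after all 3 constraints: D(V) = {3,4,5}

Answer: {3,4,5}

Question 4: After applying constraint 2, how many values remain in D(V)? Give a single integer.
Constraint 1 (U != X) on D(U)={3,5,7} D(X)={3,4,5,6}: no change
Constraint 2 (X != V) on D(X)={3,4,5,6} D(V)={3,4,5,6,7}: no change
So after constraint 2: D(V)={3,4,5,6,7}, size = 5

Answer: 5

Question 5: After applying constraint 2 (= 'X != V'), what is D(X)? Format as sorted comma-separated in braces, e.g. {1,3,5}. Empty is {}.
Constraint 1 (U != X) on D(U)={3,5,7} D(X)={3,4,5,6}: no change
Constraint 2 (X != V) on D(X)={3,4,5,6} D(V)={3,4,5,6,7}: no change
So after constraint 2: D(X) = {3,4,5,6}

Answer: {3,4,5,6}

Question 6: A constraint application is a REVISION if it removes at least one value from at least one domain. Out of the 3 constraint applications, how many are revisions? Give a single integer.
Answer: 1

Derivation:
Constraint 1 (U != X) on D(U)={3,5,7} D(X)={3,4,5,6}: no change => not a revision
Constraint 2 (X != V) on D(X)={3,4,5,6} D(V)={3,4,5,6,7}: no change => not a revision
Constraint 3 (V < X) on D(V)={3,4,5,6,7} D(X)={3,4,5,6}: V {3,4,5,6,7}->{3,4,5}; X {3,4,5,6}->{4,5,6} => REVISION
Total revisions = 1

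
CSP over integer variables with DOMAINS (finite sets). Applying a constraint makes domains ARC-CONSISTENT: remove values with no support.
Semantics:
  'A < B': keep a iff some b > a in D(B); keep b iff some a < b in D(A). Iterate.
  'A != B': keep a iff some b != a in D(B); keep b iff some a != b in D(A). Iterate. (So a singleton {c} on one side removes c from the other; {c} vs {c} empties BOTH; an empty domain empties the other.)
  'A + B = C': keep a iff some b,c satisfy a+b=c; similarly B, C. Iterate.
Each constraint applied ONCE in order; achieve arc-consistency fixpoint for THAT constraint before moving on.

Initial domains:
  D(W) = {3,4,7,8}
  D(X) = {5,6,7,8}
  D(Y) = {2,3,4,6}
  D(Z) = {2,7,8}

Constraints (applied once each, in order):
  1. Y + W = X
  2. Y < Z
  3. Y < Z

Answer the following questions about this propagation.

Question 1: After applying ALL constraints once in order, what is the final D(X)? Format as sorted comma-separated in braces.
Answer: {5,6,7,8}

Derivation:
Constraint 1 (Y + W = X) on D(Y)={2,3,4,6} D(W)={3,4,7,8} D(X)={5,6,7,8}: Y {2,3,4,6}->{2,3,4}; W {3,4,7,8}->{3,4}
Constraint 2 (Y < Z) on D(Y)={2,3,4} D(Z)={2,7,8}: Z {2,7,8}->{7,8}
Constraint 3 (Y < Z) on D(Y)={2,3,4} D(Z)={7,8}: no change
So after all 3 constraints: D(X) = {5,6,7,8}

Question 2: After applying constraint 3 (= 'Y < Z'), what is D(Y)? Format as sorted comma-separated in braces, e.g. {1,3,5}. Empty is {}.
Answer: {2,3,4}

Derivation:
Constraint 1 (Y + W = X) on D(Y)={2,3,4,6} D(W)={3,4,7,8} D(X)={5,6,7,8}: Y {2,3,4,6}->{2,3,4}; W {3,4,7,8}->{3,4}
Constraint 2 (Y < Z) on D(Y)={2,3,4} D(Z)={2,7,8}: Z {2,7,8}->{7,8}
Constraint 3 (Y < Z) on D(Y)={2,3,4} D(Z)={7,8}: no change
So after constraint 3: D(Y) = {2,3,4}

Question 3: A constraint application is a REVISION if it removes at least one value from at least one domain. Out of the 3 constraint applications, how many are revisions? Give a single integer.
Answer: 2

Derivation:
Constraint 1 (Y + W = X) on D(Y)={2,3,4,6} D(W)={3,4,7,8} D(X)={5,6,7,8}: Y {2,3,4,6}->{2,3,4}; W {3,4,7,8}->{3,4} => REVISION
Constraint 2 (Y < Z) on D(Y)={2,3,4} D(Z)={2,7,8}: Z {2,7,8}->{7,8} => REVISION
Constraint 3 (Y < Z) on D(Y)={2,3,4} D(Z)={7,8}: no change => not a revision
Total revisions = 2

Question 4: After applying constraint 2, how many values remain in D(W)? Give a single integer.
Answer: 2

Derivation:
Constraint 1 (Y + W = X) on D(Y)={2,3,4,6} D(W)={3,4,7,8} D(X)={5,6,7,8}: Y {2,3,4,6}->{2,3,4}; W {3,4,7,8}->{3,4}
Constraint 2 (Y < Z) on D(Y)={2,3,4} D(Z)={2,7,8}: Z {2,7,8}->{7,8}
So after constraint 2: D(W)={3,4}, size = 2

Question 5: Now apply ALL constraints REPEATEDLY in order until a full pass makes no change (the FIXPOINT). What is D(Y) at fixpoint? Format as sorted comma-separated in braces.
pass 0 (initial): D(Y)={2,3,4,6}
pass 1: W {3,4,7,8}->{3,4}; Y {2,3,4,6}->{2,3,4}; Z {2,7,8}->{7,8}
pass 2: no change
Fixpoint after 2 passes: D(Y) = {2,3,4}

Answer: {2,3,4}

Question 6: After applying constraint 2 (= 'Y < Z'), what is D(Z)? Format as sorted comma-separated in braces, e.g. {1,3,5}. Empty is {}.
Answer: {7,8}

Derivation:
Constraint 1 (Y + W = X) on D(Y)={2,3,4,6} D(W)={3,4,7,8} D(X)={5,6,7,8}: Y {2,3,4,6}->{2,3,4}; W {3,4,7,8}->{3,4}
Constraint 2 (Y < Z) on D(Y)={2,3,4} D(Z)={2,7,8}: Z {2,7,8}->{7,8}
So after constraint 2: D(Z) = {7,8}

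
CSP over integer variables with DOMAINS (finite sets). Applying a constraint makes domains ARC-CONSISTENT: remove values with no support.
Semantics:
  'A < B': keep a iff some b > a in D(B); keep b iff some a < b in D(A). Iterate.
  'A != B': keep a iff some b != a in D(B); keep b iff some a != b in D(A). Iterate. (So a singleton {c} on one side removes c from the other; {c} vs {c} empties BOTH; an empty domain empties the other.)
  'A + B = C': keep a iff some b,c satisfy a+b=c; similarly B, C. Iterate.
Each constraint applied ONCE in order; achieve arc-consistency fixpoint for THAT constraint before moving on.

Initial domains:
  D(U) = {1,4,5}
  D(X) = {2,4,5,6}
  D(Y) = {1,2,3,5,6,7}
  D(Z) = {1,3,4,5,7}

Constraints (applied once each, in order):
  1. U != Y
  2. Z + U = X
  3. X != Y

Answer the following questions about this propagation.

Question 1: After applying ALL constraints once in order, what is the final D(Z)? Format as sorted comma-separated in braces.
Constraint 1 (U != Y) on D(U)={1,4,5} D(Y)={1,2,3,5,6,7}: no change
Constraint 2 (Z + U = X) on D(Z)={1,3,4,5,7} D(U)={1,4,5} D(X)={2,4,5,6}: Z {1,3,4,5,7}->{1,3,4,5}
Constraint 3 (X != Y) on D(X)={2,4,5,6} D(Y)={1,2,3,5,6,7}: no change
So after all 3 constraints: D(Z) = {1,3,4,5}

Answer: {1,3,4,5}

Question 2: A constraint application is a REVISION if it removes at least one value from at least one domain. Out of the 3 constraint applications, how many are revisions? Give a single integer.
Answer: 1

Derivation:
Constraint 1 (U != Y) on D(U)={1,4,5} D(Y)={1,2,3,5,6,7}: no change => not a revision
Constraint 2 (Z + U = X) on D(Z)={1,3,4,5,7} D(U)={1,4,5} D(X)={2,4,5,6}: Z {1,3,4,5,7}->{1,3,4,5} => REVISION
Constraint 3 (X != Y) on D(X)={2,4,5,6} D(Y)={1,2,3,5,6,7}: no change => not a revision
Total revisions = 1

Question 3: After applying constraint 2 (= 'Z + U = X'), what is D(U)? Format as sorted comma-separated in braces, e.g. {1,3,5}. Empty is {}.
Constraint 1 (U != Y) on D(U)={1,4,5} D(Y)={1,2,3,5,6,7}: no change
Constraint 2 (Z + U = X) on D(Z)={1,3,4,5,7} D(U)={1,4,5} D(X)={2,4,5,6}: Z {1,3,4,5,7}->{1,3,4,5}
So after constraint 2: D(U) = {1,4,5}

Answer: {1,4,5}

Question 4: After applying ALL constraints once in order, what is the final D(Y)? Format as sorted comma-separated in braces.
Answer: {1,2,3,5,6,7}

Derivation:
Constraint 1 (U != Y) on D(U)={1,4,5} D(Y)={1,2,3,5,6,7}: no change
Constraint 2 (Z + U = X) on D(Z)={1,3,4,5,7} D(U)={1,4,5} D(X)={2,4,5,6}: Z {1,3,4,5,7}->{1,3,4,5}
Constraint 3 (X != Y) on D(X)={2,4,5,6} D(Y)={1,2,3,5,6,7}: no change
So after all 3 constraints: D(Y) = {1,2,3,5,6,7}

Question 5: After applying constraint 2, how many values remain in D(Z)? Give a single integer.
Answer: 4

Derivation:
Constraint 1 (U != Y) on D(U)={1,4,5} D(Y)={1,2,3,5,6,7}: no change
Constraint 2 (Z + U = X) on D(Z)={1,3,4,5,7} D(U)={1,4,5} D(X)={2,4,5,6}: Z {1,3,4,5,7}->{1,3,4,5}
So after constraint 2: D(Z)={1,3,4,5}, size = 4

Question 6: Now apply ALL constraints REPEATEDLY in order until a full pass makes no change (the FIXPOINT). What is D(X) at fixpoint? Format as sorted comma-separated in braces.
Answer: {2,4,5,6}

Derivation:
pass 0 (initial): D(X)={2,4,5,6}
pass 1: Z {1,3,4,5,7}->{1,3,4,5}
pass 2: no change
Fixpoint after 2 passes: D(X) = {2,4,5,6}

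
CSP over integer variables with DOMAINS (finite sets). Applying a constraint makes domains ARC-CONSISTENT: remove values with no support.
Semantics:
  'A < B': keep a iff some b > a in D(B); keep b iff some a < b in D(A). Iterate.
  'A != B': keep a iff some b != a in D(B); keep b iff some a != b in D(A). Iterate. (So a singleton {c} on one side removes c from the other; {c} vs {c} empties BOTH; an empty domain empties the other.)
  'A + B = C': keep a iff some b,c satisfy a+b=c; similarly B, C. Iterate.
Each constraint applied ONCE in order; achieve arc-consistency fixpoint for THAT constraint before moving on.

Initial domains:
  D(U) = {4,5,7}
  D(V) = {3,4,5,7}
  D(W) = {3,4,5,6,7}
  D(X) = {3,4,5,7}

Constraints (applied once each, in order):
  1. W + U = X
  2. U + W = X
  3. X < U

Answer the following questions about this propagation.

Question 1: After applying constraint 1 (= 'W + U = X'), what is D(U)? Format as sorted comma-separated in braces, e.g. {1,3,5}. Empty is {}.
Answer: {4}

Derivation:
Constraint 1 (W + U = X) on D(W)={3,4,5,6,7} D(U)={4,5,7} D(X)={3,4,5,7}: W {3,4,5,6,7}->{3}; U {4,5,7}->{4}; X {3,4,5,7}->{7}
So after constraint 1: D(U) = {4}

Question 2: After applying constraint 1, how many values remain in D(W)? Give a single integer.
Constraint 1 (W + U = X) on D(W)={3,4,5,6,7} D(U)={4,5,7} D(X)={3,4,5,7}: W {3,4,5,6,7}->{3}; U {4,5,7}->{4}; X {3,4,5,7}->{7}
So after constraint 1: D(W)={3}, size = 1

Answer: 1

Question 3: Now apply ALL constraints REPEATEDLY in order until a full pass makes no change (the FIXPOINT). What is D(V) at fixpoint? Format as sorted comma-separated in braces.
pass 0 (initial): D(V)={3,4,5,7}
pass 1: U {4,5,7}->{}; W {3,4,5,6,7}->{3}; X {3,4,5,7}->{}
pass 2: W {3}->{}
pass 3: no change
Fixpoint after 3 passes: D(V) = {3,4,5,7}

Answer: {3,4,5,7}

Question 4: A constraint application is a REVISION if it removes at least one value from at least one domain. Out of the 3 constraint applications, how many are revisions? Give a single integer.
Answer: 2

Derivation:
Constraint 1 (W + U = X) on D(W)={3,4,5,6,7} D(U)={4,5,7} D(X)={3,4,5,7}: W {3,4,5,6,7}->{3}; U {4,5,7}->{4}; X {3,4,5,7}->{7} => REVISION
Constraint 2 (U + W = X) on D(U)={4} D(W)={3} D(X)={7}: no change => not a revision
Constraint 3 (X < U) on D(X)={7} D(U)={4}: X {7}->{}; U {4}->{} => REVISION
Total revisions = 2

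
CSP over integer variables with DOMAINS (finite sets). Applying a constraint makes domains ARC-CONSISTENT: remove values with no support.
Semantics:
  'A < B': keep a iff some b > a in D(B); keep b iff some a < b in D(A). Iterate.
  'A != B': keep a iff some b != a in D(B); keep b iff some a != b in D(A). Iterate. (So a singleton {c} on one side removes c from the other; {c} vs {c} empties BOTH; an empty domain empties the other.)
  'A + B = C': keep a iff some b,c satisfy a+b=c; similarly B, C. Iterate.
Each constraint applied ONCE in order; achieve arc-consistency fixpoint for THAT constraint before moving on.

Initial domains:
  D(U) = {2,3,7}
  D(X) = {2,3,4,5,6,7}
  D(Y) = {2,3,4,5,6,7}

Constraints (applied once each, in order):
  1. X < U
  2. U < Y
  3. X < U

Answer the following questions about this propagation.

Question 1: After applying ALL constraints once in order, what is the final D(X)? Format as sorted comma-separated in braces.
Constraint 1 (X < U) on D(X)={2,3,4,5,6,7} D(U)={2,3,7}: X {2,3,4,5,6,7}->{2,3,4,5,6}; U {2,3,7}->{3,7}
Constraint 2 (U < Y) on D(U)={3,7} D(Y)={2,3,4,5,6,7}: U {3,7}->{3}; Y {2,3,4,5,6,7}->{4,5,6,7}
Constraint 3 (X < U) on D(X)={2,3,4,5,6} D(U)={3}: X {2,3,4,5,6}->{2}
So after all 3 constraints: D(X) = {2}

Answer: {2}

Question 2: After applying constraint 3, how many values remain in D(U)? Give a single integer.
Answer: 1

Derivation:
Constraint 1 (X < U) on D(X)={2,3,4,5,6,7} D(U)={2,3,7}: X {2,3,4,5,6,7}->{2,3,4,5,6}; U {2,3,7}->{3,7}
Constraint 2 (U < Y) on D(U)={3,7} D(Y)={2,3,4,5,6,7}: U {3,7}->{3}; Y {2,3,4,5,6,7}->{4,5,6,7}
Constraint 3 (X < U) on D(X)={2,3,4,5,6} D(U)={3}: X {2,3,4,5,6}->{2}
So after constraint 3: D(U)={3}, size = 1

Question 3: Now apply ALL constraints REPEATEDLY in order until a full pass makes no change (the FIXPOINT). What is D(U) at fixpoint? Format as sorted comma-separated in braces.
Answer: {3}

Derivation:
pass 0 (initial): D(U)={2,3,7}
pass 1: U {2,3,7}->{3}; X {2,3,4,5,6,7}->{2}; Y {2,3,4,5,6,7}->{4,5,6,7}
pass 2: no change
Fixpoint after 2 passes: D(U) = {3}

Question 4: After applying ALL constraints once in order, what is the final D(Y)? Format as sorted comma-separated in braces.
Answer: {4,5,6,7}

Derivation:
Constraint 1 (X < U) on D(X)={2,3,4,5,6,7} D(U)={2,3,7}: X {2,3,4,5,6,7}->{2,3,4,5,6}; U {2,3,7}->{3,7}
Constraint 2 (U < Y) on D(U)={3,7} D(Y)={2,3,4,5,6,7}: U {3,7}->{3}; Y {2,3,4,5,6,7}->{4,5,6,7}
Constraint 3 (X < U) on D(X)={2,3,4,5,6} D(U)={3}: X {2,3,4,5,6}->{2}
So after all 3 constraints: D(Y) = {4,5,6,7}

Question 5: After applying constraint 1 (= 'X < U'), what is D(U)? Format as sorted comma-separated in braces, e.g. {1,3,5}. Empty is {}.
Answer: {3,7}

Derivation:
Constraint 1 (X < U) on D(X)={2,3,4,5,6,7} D(U)={2,3,7}: X {2,3,4,5,6,7}->{2,3,4,5,6}; U {2,3,7}->{3,7}
So after constraint 1: D(U) = {3,7}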